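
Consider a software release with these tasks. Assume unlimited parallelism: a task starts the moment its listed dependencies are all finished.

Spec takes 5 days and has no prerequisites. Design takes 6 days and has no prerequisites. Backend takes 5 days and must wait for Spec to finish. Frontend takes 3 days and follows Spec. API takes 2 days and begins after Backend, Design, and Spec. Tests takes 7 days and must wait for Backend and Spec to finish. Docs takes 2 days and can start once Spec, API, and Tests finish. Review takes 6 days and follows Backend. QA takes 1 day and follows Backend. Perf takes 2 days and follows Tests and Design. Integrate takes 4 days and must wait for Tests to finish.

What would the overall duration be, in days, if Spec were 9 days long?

25

Baseline: Spec→Backend→Tests→Integrate = 5+5+7+4 = 21 → 21 days.
Since Spec is critical, the +4 change carries straight to that chain (now 25 days).
That remains the longest chain; total 25 days.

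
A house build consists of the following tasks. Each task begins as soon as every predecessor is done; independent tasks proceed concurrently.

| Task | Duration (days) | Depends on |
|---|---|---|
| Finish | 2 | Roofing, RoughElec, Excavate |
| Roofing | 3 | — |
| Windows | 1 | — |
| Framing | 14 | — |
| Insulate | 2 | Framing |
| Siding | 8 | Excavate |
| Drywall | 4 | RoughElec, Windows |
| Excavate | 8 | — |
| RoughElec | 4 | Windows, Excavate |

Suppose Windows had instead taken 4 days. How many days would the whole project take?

16

Baseline: Excavate→RoughElec→Drywall = 8+4+4 = 16 → 16 days.
The longest path through Windows is only 9 days, so Windows has float 7.
No other chain overtakes it, so the finish is 16 days.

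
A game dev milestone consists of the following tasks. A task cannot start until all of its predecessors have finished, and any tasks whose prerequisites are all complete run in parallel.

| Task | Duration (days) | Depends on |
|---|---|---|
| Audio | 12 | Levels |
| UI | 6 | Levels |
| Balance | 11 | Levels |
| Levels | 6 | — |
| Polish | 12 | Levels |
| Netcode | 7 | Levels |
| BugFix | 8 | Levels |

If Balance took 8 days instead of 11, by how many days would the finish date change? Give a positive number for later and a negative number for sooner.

0

The binding path is Levels→Audio = 6+12 = 18; finish at 18 days.
Balance is off the critical path — its longest chain is 17 days, giving 1 of slack.
No other chain overtakes it, so the finish is 18 days.
Change in finish: 18 − 18 = +0 days.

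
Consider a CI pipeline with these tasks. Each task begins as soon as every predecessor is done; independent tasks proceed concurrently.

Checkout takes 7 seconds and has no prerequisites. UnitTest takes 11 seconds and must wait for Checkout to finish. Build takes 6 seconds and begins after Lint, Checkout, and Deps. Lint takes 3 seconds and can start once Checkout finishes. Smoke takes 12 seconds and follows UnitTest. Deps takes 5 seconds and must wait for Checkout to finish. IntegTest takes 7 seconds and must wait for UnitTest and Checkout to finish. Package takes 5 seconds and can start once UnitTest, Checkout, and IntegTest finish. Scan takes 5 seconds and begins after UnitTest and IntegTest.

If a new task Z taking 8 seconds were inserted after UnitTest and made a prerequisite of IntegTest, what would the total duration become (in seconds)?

38

Originally the schedule takes 30 seconds.
With Z inserted, IntegTest now waits for max(UnitTest, Checkout, Z).
New critical path: Checkout→UnitTest→Z→IntegTest→Package = 7+11+8+7+5 = 38 ⇒ 38 seconds.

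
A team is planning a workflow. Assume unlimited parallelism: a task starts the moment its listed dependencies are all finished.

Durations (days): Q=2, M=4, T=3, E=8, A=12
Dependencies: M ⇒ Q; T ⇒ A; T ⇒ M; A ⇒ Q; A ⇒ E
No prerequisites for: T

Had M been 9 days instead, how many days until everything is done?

As given, the longest chain is T→A→E = 3+12+8 = 23, so the finish is 23 days.
M is off the critical path — its longest chain is 9 days, giving 14 of slack.
The critical path is still T→A→E; finish is now 23 days.

23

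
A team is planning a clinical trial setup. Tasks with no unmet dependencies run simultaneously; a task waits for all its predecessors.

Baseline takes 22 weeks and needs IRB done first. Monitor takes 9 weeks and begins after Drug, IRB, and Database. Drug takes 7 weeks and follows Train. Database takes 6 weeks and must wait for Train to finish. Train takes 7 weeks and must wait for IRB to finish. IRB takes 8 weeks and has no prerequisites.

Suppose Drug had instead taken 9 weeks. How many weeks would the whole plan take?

The binding path is IRB→Train→Drug→Monitor = 8+7+7+9 = 31; finish at 31 weeks.
Drug is on the critical path; changing it to 9 makes that path 33 weeks.
That remains the longest chain; total 33 weeks.

33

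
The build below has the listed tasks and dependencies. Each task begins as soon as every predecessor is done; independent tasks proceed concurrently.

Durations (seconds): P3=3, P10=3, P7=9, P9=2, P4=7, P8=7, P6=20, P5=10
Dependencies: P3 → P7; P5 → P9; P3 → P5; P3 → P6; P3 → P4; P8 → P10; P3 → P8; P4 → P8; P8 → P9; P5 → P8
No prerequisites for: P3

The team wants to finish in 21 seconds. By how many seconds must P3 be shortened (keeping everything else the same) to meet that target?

Current finish: 23 seconds; target: 21.
P3 is on every critical path, so each second cut from P3 cuts the finish by one (this holds down to a finish of 21).
Need 23 − 21 = 2 seconds off P3 → P3 becomes 1 second, finish becomes 21.

2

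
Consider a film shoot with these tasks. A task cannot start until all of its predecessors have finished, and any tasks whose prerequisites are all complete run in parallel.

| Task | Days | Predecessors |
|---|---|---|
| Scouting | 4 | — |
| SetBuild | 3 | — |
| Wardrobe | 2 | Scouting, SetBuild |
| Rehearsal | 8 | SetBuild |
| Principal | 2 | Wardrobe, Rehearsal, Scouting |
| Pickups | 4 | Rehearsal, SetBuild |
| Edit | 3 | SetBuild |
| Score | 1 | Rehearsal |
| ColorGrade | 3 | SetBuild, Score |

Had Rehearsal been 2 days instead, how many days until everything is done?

9

Critical path before the change: SetBuild→Rehearsal→Pickups = 3+8+4 = 15 giving 15 days.
Rehearsal is on the critical path; changing it to 2 makes that path 9 days.
The critical path is still SetBuild→Rehearsal→Pickups; finish is now 9 days.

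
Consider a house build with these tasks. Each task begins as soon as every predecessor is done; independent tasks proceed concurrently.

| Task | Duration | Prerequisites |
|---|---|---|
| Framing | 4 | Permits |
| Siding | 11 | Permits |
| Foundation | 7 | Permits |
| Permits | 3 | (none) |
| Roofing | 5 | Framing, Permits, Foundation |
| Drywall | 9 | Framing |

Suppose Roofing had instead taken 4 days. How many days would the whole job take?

16

Baseline: Permits→Framing→Drywall = 3+4+9 = 16 → 16 days.
Roofing is off the critical path — its longest chain is 15 days, giving 1 of slack.
No other chain overtakes it, so the finish is 16 days.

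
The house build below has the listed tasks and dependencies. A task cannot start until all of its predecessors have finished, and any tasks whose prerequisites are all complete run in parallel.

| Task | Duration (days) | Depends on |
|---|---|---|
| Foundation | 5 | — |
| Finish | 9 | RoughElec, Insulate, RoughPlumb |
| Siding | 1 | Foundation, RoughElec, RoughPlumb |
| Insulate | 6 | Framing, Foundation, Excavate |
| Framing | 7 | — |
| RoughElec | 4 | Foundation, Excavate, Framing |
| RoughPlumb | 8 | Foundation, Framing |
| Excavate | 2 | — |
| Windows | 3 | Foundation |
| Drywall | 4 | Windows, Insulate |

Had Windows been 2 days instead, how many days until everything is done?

Actual critical path: Framing→RoughPlumb→Finish = 7+8+9 = 24 ⇒ 24 days.
Windows is off the critical path — its longest chain is 12 days, giving 12 of slack.
That remains the longest chain; total 24 days.

24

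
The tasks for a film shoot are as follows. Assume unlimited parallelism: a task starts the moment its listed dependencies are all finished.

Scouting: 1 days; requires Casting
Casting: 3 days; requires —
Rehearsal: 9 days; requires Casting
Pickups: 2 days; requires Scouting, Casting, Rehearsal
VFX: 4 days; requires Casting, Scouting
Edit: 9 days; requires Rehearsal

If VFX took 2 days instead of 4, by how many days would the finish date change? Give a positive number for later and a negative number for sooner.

Baseline: Casting→Rehearsal→Edit = 3+9+9 = 21 → 21 days.
VFX is off the critical path — its longest chain is 8 days, giving 13 of slack.
That remains the longest chain; total 21 days.
Change in finish: 21 − 21 = +0 days.

0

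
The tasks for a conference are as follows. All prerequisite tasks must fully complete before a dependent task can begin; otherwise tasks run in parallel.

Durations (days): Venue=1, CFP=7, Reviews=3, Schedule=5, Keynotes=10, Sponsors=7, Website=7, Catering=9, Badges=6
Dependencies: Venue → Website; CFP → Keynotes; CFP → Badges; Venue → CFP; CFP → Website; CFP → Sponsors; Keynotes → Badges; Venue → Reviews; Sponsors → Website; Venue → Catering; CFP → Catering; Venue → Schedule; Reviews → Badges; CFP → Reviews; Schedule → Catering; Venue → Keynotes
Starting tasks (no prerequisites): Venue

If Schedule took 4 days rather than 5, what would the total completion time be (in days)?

24

Actual critical path: Venue→CFP→Keynotes→Badges = 1+7+10+6 = 24 ⇒ 24 days.
Schedule is off the critical path — its longest chain is 15 days, giving 9 of slack.
No other chain overtakes it, so the finish is 24 days.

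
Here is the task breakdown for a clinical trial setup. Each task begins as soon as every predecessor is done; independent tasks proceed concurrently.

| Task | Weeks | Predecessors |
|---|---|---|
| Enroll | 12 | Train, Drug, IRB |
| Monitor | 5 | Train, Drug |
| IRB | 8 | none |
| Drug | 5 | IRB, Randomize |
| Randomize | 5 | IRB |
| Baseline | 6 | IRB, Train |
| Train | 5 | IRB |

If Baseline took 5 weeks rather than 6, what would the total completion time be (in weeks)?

30

The binding path is IRB→Randomize→Drug→Enroll = 8+5+5+12 = 30; finish at 30 weeks.
Baseline has 11 weeks of float (longest path through it is 19).
No other chain overtakes it, so the finish is 30 weeks.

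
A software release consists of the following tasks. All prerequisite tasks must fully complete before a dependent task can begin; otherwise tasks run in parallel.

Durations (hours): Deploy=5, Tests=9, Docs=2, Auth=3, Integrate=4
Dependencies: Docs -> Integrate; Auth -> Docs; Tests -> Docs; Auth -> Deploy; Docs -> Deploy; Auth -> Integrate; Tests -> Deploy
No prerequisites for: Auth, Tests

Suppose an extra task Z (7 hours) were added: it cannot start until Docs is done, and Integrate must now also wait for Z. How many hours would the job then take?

Originally the job takes 16 hours.
With Z inserted, Integrate now waits for max(Auth, Docs, Z).
New critical path: Tests→Docs→Z→Integrate = 9+2+7+4 = 22 ⇒ 22 hours.

22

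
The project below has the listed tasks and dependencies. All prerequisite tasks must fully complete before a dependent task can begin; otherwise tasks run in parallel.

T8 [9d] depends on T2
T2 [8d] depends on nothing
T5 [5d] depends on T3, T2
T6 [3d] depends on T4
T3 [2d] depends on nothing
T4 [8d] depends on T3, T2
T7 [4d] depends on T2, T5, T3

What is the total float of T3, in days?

T2→T4→T6 = 8+8+3 = 19 sets the makespan at 19 days.
The longest chain containing T3 totals 13 days.
Slack of T3 = 6 − 0 = 6 days.

6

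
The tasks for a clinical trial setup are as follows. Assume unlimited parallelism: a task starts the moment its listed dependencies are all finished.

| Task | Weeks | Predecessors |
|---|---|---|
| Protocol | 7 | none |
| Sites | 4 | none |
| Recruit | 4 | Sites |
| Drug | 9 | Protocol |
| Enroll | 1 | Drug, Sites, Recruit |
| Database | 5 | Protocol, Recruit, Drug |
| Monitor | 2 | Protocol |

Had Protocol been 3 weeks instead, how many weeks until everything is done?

Baseline: Protocol→Drug→Database = 7+9+5 = 21 → 21 weeks.
Protocol is on the critical path; changing it to 3 makes that path 17 weeks.
The critical path is still Protocol→Drug→Database; finish is now 17 weeks.

17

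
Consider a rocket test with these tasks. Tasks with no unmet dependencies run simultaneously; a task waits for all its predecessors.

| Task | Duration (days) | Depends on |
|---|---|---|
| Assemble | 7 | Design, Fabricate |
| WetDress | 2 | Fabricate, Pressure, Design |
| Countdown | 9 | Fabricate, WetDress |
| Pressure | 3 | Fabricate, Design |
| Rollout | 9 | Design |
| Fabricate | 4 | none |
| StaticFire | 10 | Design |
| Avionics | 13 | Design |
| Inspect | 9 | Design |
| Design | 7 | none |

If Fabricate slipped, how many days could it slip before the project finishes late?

The longest chain is Design→Pressure→WetDress→Countdown = 7+3+2+9 = 21; overall finish 21 days.
Longest path through Fabricate: 18 days (earliest finish 4, latest finish 7).
So Fabricate can slip 7 − 4 = 3 days.

3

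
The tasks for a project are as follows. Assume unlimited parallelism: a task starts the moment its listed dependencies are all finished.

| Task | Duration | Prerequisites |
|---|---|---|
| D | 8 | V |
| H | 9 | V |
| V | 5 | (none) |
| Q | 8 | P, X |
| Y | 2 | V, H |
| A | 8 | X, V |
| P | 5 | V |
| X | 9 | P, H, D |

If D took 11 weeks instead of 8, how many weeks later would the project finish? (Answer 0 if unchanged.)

Critical path before the change: V→H→X→A = 5+9+9+8 = 31 giving 31 weeks.
D has 1 week of float (longest path through it is 30).
The binding chain switches to V→D→X→A = 5+11+9+8 = 33; finish 33 weeks.
Change in finish: 33 − 31 = +2 weeks.

2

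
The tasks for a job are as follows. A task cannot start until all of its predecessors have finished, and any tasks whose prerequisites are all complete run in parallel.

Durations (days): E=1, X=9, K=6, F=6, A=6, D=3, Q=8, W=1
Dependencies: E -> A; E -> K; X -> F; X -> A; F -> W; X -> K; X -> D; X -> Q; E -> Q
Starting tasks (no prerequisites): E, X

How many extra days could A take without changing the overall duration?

Critical path: X→Q = 9+8 = 17, so the finish is 17 days.
Longest path through A: 15 days (earliest finish 15, latest finish 17).
Float = 17 − 15 = 2.

2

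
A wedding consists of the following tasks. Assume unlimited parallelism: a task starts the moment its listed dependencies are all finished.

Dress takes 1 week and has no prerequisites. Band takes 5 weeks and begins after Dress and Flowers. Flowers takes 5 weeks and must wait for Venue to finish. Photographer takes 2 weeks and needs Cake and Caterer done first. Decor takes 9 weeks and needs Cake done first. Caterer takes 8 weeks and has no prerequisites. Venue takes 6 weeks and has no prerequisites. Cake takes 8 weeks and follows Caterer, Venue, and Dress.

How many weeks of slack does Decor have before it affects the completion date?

Critical path: Caterer→Cake→Decor = 8+8+9 = 25, so the finish is 25 weeks.
Longest path through Decor: 25 weeks (earliest finish 25, latest finish 25).
Float = 25 − 25 = 0.

0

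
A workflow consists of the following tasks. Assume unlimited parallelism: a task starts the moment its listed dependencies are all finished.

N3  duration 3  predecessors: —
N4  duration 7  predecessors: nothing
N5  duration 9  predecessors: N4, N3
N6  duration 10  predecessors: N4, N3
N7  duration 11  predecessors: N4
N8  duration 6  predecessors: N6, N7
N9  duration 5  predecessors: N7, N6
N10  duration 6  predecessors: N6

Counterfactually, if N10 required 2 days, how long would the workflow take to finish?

Baseline: N4→N7→N8 = 7+11+6 = 24 → 24 days.
N10 has 1 day of float (longest path through it is 23).
The critical path is still N4→N7→N8; finish is now 24 days.

24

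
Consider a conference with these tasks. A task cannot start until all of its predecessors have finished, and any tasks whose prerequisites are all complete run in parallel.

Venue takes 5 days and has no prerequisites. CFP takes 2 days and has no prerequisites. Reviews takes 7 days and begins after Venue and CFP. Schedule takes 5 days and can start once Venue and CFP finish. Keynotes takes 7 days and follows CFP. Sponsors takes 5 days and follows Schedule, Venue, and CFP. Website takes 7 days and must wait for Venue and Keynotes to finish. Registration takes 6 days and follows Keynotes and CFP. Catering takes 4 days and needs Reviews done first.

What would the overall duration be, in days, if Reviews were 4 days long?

16

Baseline: Venue→Reviews→Catering = 5+7+4 = 16 → 16 days.
Since Reviews is critical, the -3 change carries straight to that chain (now 13 days).
New critical path: CFP→Keynotes→Website = 2+7+7 = 16 ⇒ 16 days.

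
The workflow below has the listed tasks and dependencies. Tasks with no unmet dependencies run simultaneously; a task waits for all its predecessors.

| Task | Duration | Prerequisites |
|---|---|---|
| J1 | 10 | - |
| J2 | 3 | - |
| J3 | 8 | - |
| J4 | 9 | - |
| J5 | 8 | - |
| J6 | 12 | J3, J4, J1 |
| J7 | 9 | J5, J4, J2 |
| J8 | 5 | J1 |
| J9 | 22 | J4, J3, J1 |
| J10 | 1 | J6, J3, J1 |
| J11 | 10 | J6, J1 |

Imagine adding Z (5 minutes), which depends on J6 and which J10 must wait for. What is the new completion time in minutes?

Originally the schedule takes 32 minutes.
With Z inserted, J10 now waits for max(J6, J3, J1, Z).
New critical path: J1→J6→J11 = 10+12+10 = 32 ⇒ 32 minutes.

32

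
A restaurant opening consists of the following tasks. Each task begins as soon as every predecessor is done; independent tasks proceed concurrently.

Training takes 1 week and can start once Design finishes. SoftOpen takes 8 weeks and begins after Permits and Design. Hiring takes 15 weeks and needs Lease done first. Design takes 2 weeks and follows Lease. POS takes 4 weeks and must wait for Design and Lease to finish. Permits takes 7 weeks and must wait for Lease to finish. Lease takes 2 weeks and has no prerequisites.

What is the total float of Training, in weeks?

12

Critical path: Lease→Permits→SoftOpen = 2+7+8 = 17, so the finish is 17 weeks.
Training finishes as early as 5 and must finish by 17.
Slack of Training = 16 − 4 = 12 weeks.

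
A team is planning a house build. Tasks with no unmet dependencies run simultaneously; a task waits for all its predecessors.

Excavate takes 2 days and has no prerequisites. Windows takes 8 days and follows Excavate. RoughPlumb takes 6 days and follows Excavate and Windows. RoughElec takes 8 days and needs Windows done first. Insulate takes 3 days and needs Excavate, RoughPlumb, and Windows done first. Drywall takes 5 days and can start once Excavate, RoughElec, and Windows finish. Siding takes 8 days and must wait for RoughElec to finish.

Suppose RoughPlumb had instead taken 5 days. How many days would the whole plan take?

26

The binding path is Excavate→Windows→RoughElec→Siding = 2+8+8+8 = 26; finish at 26 days.
The longest path through RoughPlumb is only 19 days, so RoughPlumb has float 7.
No other chain overtakes it, so the finish is 26 days.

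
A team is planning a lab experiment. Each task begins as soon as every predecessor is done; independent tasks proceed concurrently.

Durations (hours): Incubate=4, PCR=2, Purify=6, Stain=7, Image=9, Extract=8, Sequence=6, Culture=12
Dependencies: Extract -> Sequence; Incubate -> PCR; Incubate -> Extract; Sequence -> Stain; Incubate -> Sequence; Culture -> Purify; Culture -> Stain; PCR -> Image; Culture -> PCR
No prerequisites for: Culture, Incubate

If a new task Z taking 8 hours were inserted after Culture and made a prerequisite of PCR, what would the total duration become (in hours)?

31

Originally the schedule takes 25 hours.
With Z inserted, PCR now waits for max(Culture, Incubate, Z).
New critical path: Culture→Z→PCR→Image = 12+8+2+9 = 31 ⇒ 31 hours.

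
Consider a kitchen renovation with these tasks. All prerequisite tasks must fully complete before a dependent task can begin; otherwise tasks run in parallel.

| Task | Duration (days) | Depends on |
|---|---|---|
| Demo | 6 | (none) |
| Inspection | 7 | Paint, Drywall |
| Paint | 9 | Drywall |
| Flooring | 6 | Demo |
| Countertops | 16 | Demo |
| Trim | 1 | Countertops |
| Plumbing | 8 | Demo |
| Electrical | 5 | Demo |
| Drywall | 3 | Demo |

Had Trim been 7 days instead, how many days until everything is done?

29

Actual critical path: Demo→Drywall→Paint→Inspection = 6+3+9+7 = 25 ⇒ 25 days.
Trim has 2 days of float (longest path through it is 23).
New critical path: Demo→Countertops→Trim = 6+16+7 = 29 ⇒ 29 days.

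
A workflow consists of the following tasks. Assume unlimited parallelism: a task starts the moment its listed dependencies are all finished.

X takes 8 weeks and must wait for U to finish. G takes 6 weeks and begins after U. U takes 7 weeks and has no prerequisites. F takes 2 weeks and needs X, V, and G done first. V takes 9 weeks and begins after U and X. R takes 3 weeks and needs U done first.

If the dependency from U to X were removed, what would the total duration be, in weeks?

Original critical path: U→X→V→F = 7+8+9+2 = 26 ⇒ 26 weeks.
Without U→X, X's earliest start moves from 7 to 0.
After: X→V→F = 8+9+2 = 19 → 19 weeks.

19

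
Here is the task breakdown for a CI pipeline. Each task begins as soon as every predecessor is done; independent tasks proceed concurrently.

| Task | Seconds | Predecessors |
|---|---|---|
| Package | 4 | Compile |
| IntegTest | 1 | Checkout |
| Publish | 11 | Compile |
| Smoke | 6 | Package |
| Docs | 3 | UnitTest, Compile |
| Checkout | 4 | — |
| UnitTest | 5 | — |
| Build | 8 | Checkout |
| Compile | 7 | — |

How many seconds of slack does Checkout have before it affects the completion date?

Compile→Publish = 7+11 = 18 sets the makespan at 18 seconds.
Longest path through Checkout: 12 seconds (earliest finish 4, latest finish 10).
Float = 18 − 12 = 6.

6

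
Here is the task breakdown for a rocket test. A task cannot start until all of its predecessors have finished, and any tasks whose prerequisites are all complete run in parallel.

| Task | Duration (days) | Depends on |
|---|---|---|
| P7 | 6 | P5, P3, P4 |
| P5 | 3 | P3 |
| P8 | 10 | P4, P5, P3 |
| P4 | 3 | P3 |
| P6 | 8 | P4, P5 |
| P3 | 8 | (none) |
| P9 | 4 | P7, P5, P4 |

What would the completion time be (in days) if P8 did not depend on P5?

Original critical path: P3→P4→P7→P9 = 8+3+6+4 = 21 ⇒ 21 days.
Dropping P5→P8 doesn't change P8's earliest start (11); another predecessor still binds.
New critical path: P3→P4→P7→P9 = 8+3+6+4 = 21 ⇒ 21 days.

21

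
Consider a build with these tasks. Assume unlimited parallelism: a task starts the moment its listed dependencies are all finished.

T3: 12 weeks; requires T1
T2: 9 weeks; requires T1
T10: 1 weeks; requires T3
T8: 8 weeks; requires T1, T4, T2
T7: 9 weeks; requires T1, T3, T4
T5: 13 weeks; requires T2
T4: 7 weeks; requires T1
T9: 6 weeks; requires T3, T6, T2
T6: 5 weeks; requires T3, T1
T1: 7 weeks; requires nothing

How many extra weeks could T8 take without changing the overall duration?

6

T1→T3→T6→T9 = 7+12+5+6 = 30 sets the makespan at 30 weeks.
The longest chain containing T8 totals 24 weeks.
So T8 can slip 30 − 24 = 6 weeks.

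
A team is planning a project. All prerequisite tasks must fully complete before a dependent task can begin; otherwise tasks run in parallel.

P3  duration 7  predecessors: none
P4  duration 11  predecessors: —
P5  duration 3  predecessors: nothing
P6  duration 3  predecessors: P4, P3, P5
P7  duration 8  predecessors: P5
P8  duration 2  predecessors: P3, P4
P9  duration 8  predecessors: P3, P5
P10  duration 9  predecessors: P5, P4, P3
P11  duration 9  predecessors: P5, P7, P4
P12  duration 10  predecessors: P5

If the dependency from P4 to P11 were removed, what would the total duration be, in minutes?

20

Before: longest chain P4→P10 = 11+9 = 20, finish 20.
Dropping P4→P11 doesn't change P11's earliest start (11); another predecessor still binds.
New critical path: P4→P10 = 11+9 = 20 ⇒ 20 minutes.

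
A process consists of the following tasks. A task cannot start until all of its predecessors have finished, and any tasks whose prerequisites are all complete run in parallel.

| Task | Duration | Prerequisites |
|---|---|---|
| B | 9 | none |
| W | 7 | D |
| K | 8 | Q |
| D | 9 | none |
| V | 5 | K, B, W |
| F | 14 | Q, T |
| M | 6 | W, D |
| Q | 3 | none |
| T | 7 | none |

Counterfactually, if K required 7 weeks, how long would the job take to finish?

22

The binding path is D→W→M = 9+7+6 = 22; finish at 22 weeks.
K is off the critical path — its longest chain is 16 weeks, giving 6 of slack.
That remains the longest chain; total 22 weeks.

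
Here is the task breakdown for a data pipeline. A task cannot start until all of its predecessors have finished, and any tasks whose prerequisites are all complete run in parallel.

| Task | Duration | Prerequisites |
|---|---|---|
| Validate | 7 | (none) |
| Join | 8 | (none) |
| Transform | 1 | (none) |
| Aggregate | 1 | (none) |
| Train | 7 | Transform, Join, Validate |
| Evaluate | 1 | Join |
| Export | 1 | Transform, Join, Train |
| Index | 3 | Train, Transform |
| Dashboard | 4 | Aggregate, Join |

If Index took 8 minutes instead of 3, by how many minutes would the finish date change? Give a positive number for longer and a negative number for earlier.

Actual critical path: Join→Train→Index = 8+7+3 = 18 ⇒ 18 minutes.
Index is on the critical path; changing it to 8 makes that path 23 minutes.
That remains the longest chain; total 23 minutes.
Change in finish: 23 − 18 = +5 minutes.

5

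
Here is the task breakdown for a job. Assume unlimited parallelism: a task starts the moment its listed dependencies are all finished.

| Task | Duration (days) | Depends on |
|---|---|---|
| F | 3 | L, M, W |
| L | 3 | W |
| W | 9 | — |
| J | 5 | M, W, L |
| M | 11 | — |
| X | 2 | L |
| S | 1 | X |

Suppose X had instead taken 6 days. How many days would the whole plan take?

19

Actual critical path: W→L→J = 9+3+5 = 17 ⇒ 17 days.
The longest path through X is only 15 days, so X has float 2.
Now W→L→X→S = 9+3+6+1 = 19 is longest, so the finish becomes 19 days.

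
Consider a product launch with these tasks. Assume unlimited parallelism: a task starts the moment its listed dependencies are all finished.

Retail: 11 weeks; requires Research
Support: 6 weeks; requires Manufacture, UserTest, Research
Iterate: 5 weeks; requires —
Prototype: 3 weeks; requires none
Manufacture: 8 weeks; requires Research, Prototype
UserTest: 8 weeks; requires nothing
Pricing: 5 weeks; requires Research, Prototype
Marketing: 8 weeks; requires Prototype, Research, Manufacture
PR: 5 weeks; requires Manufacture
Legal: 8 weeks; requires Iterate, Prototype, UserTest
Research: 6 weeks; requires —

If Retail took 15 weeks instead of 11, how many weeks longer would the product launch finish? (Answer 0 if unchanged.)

0

As given, the longest chain is Research→Manufacture→Marketing = 6+8+8 = 22, so the finish is 22 weeks.
Retail has 5 weeks of float (longest path through it is 17).
The critical path is still Research→Manufacture→Marketing; finish is now 22 weeks.
Change in finish: 22 − 22 = +0 weeks.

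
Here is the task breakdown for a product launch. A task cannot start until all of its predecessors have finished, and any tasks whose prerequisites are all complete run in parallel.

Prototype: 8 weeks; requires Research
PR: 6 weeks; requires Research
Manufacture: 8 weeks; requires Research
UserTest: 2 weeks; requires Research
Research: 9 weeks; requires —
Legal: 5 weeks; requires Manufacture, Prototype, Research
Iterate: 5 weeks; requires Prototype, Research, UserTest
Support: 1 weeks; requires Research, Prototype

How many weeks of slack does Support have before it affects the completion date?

4

The longest chain is Research→Prototype→Iterate = 9+8+5 = 22; overall finish 22 weeks.
Longest path through Support: 18 weeks (earliest finish 18, latest finish 22).
Slack of Support = 21 − 17 = 4 weeks.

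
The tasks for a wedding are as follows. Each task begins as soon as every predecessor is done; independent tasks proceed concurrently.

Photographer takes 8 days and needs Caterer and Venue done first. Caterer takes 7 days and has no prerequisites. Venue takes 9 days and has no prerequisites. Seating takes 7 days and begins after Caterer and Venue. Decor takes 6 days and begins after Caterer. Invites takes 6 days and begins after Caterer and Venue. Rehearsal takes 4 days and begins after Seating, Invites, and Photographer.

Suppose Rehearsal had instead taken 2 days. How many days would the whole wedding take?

Critical path before the change: Venue→Photographer→Rehearsal = 9+8+4 = 21 giving 21 days.
Rehearsal lies on that path, so at 2 days the path becomes 19 days.
That remains the longest chain; total 19 days.

19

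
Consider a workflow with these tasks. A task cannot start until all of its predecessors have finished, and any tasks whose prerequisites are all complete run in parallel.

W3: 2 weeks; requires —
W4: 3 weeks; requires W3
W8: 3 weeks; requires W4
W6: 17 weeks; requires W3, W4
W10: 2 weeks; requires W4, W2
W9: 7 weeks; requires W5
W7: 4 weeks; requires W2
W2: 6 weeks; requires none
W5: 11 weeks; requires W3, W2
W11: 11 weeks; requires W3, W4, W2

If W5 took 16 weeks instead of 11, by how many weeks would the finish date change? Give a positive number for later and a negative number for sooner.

Actual critical path: W2→W5→W9 = 6+11+7 = 24 ⇒ 24 weeks.
Since W5 is critical, the +5 change carries straight to that chain (now 29 weeks).
No other chain overtakes it, so the finish is 29 weeks.
Change in finish: 29 − 24 = +5 weeks.

5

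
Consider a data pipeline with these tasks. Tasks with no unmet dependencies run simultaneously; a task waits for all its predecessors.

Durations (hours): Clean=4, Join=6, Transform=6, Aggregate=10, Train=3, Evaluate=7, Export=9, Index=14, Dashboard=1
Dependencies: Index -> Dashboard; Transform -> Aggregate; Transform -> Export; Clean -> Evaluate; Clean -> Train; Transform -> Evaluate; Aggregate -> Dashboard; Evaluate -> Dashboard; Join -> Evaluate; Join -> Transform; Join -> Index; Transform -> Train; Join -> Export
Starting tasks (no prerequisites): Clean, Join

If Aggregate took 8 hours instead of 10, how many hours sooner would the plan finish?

Actual critical path: Join→Transform→Aggregate→Dashboard = 6+6+10+1 = 23 ⇒ 23 hours.
Aggregate lies on that path, so at 8 hours the path becomes 21 hours.
That remains the longest chain; total 21 hours.
Change in finish: 21 − 23 = -2 hours.

2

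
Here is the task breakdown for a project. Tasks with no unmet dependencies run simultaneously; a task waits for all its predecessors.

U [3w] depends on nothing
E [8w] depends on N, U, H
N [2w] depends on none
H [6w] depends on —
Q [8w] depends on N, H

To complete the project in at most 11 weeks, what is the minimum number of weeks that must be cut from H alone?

3

Current finish: 14 weeks; target: 11.
H is on every critical path, so each week cut from H cuts the finish by one (this holds down to a finish of 11).
Need 14 − 11 = 3 weeks off H → H becomes 3 weeks, finish becomes 11.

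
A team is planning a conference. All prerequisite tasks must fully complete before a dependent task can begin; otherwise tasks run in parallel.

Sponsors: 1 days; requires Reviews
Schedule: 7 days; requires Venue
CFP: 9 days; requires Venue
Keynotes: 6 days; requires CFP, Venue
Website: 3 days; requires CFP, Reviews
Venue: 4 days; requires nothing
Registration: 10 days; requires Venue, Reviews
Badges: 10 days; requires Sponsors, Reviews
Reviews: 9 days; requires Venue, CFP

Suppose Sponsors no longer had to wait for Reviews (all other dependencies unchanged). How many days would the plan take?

32

Original critical path: Venue→CFP→Reviews→Sponsors→Badges = 4+9+9+1+10 = 33 ⇒ 33 days.
Without Reviews→Sponsors, Sponsors's earliest start moves from 22 to 0.
After: Venue→CFP→Reviews→Registration = 4+9+9+10 = 32 → 32 days.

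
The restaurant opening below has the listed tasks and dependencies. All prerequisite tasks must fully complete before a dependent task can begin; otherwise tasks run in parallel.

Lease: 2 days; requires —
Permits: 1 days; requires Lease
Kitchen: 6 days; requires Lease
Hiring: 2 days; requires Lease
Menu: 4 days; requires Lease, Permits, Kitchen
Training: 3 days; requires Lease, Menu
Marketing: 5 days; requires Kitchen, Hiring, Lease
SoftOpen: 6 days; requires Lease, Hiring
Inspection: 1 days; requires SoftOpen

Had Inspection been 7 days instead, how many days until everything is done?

17

Critical path before the change: Lease→Kitchen→Menu→Training = 2+6+4+3 = 15 giving 15 days.
Inspection has 4 days of float (longest path through it is 11).
The binding chain switches to Lease→Hiring→SoftOpen→Inspection = 2+2+6+7 = 17; finish 17 days.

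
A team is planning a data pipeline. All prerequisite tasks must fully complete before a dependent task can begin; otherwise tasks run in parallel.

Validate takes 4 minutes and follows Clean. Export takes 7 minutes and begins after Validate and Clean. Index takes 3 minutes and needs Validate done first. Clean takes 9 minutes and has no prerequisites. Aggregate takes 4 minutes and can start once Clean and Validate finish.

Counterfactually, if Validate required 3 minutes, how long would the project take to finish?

Actual critical path: Clean→Validate→Export = 9+4+7 = 20 ⇒ 20 minutes.
Validate lies on that path, so at 3 minutes the path becomes 19 minutes.
That remains the longest chain; total 19 minutes.

19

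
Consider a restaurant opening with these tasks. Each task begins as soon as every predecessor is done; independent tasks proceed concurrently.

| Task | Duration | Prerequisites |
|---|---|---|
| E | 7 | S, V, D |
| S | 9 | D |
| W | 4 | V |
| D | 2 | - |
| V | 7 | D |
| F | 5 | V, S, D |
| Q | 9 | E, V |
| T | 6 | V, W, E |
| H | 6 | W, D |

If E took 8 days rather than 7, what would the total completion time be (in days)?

The binding path is D→S→E→Q = 2+9+7+9 = 27; finish at 27 days.
Since E is critical, the +1 change carries straight to that chain (now 28 days).
No other chain overtakes it, so the finish is 28 days.

28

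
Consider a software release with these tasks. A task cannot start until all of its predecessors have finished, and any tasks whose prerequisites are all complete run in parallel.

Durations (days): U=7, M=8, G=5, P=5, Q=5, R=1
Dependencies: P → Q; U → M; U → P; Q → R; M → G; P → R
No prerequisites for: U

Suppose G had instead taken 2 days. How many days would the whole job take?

Critical path before the change: U→M→G = 7+8+5 = 20 giving 20 days.
G lies on that path, so at 2 days the path becomes 17 days.
New critical path: U→P→Q→R = 7+5+5+1 = 18 ⇒ 18 days.

18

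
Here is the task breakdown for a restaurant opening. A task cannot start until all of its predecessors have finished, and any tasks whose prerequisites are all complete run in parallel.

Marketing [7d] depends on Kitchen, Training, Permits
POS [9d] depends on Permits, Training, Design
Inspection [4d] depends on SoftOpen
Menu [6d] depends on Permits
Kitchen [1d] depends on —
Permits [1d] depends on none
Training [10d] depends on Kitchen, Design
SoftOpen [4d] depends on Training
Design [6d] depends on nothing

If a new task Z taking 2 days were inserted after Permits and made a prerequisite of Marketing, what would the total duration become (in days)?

25

Originally the project takes 25 days.
With Z inserted, Marketing now waits for max(Kitchen, Training, Permits, Z).
New critical path: Design→Training→POS = 6+10+9 = 25 ⇒ 25 days.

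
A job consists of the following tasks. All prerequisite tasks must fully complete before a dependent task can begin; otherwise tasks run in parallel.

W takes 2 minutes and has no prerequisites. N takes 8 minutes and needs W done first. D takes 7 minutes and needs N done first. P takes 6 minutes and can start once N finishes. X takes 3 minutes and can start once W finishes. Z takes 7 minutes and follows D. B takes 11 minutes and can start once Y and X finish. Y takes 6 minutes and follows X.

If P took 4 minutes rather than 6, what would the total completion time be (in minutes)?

24

Actual critical path: W→N→D→Z = 2+8+7+7 = 24 ⇒ 24 minutes.
P is off the critical path — its longest chain is 16 minutes, giving 8 of slack.
No other chain overtakes it, so the finish is 24 minutes.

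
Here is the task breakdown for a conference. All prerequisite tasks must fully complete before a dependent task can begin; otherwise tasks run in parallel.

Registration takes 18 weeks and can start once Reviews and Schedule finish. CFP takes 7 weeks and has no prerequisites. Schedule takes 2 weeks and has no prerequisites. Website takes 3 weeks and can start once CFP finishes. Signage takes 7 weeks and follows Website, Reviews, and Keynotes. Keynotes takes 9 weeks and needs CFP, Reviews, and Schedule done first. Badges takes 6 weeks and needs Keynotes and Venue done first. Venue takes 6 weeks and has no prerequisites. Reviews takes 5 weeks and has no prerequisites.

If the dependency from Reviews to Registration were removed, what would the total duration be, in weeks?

23

With the dependency in place, CFP→Keynotes→Signage = 7+9+7 = 23 sets the finish at 23 weeks.
Without Reviews→Registration, Registration's earliest start moves from 5 to 2.
After: CFP→Keynotes→Signage = 7+9+7 = 23 → 23 weeks.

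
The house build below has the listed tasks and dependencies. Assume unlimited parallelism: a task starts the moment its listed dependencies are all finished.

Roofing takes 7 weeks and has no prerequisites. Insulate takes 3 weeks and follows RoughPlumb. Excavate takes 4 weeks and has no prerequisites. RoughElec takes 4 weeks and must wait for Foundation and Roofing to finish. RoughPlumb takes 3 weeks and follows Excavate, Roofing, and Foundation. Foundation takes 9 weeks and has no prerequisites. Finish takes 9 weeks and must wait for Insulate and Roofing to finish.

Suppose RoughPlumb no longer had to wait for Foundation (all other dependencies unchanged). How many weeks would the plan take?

Original critical path: Foundation→RoughPlumb→Insulate→Finish = 9+3+3+9 = 24 ⇒ 24 weeks.
Without Foundation→RoughPlumb, RoughPlumb's earliest start moves from 9 to 7.
The longest chain is now Roofing→RoughPlumb→Insulate→Finish = 7+3+3+9 = 22, so the plan takes 22 weeks.

22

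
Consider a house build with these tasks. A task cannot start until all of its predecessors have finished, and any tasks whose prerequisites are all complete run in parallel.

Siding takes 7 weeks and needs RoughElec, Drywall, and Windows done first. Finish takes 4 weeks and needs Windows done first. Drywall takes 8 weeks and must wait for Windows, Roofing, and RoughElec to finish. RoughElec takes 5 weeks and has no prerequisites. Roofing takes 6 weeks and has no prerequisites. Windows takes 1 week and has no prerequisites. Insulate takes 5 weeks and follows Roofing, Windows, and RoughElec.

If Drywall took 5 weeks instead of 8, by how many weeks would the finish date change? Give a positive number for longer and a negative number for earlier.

As given, the longest chain is Roofing→Drywall→Siding = 6+8+7 = 21, so the finish is 21 weeks.
Since Drywall is critical, the -3 change carries straight to that chain (now 18 weeks).
No other chain overtakes it, so the finish is 18 weeks.
Change in finish: 18 − 21 = -3 weeks.

-3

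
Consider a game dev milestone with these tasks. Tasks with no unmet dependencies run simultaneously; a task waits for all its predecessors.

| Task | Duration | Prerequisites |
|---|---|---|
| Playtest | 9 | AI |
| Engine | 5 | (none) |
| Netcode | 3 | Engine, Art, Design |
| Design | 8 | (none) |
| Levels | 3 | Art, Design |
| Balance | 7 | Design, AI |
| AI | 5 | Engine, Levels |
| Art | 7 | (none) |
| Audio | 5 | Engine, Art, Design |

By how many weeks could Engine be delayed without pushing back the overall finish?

6

The longest chain is Design→Levels→AI→Playtest = 8+3+5+9 = 25; overall finish 25 weeks.
Longest path through Engine: 19 weeks (earliest finish 5, latest finish 11).
So Engine can slip 11 − 5 = 6 weeks.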